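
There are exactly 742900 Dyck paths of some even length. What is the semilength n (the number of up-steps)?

13

Dyck paths of semilength n are counted by C_n; 742900 = C_13.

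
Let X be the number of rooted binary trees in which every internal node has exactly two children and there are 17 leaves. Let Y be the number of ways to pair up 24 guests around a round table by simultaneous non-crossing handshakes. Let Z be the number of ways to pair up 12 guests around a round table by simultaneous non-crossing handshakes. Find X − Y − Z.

Full binary trees with 17 leaves have 17−1 = 16 internal nodes, so there are C_16 of them. So X = C_16 = 35357670.
Non-crossing handshake pairings of 2n people are counted by C_n; 24 people gives n = 12. So Y = C_12 = 208012.
With 12 = 2·6 people, non-crossing handshake pairings are non-crossing perfect matchings on a circle, counted by C_6. So Z = C_6 = 132.
X − Y − Z = 35357670 − 208012 − 132 = 35149526.

35149526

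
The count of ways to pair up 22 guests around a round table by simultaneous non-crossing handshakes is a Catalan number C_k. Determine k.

Non-crossing handshake pairings of 2n people are counted by C_n; 22 people gives n = 11.

11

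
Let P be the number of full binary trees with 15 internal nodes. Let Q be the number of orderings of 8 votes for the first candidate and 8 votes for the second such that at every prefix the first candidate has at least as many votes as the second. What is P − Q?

9693415

The number of full binary trees on 15 internal nodes is the Catalan number C_15. So P = C_15 = 9694845.
Ballot sequences with n votes each where one side never trails are Dyck words, counted by C_n; here n = 8. So Q = C_8 = 1430.
P − Q = 9694845 − 1430 = 9693415.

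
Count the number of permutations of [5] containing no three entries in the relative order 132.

For any fixed pattern of length 3, the pattern-avoiding permutations of [5] number C_5.
C_5 = C_4 · 2(2·4+1)/(4+2) = 14 · 18/6 = 42.

42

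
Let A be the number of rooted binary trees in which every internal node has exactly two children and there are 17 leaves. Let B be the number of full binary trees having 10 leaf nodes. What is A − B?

35352808

A full binary tree with L leaves has L−1 internal nodes and is counted by C_{L−1}; L = 17 gives C_16. So A = C_16 = 35357670.
Full binary trees with 10 leaves have 10−1 = 9 internal nodes, so there are C_9 of them. So B = C_9 = 4862.
A − B = 35357670 − 4862 = 35352808.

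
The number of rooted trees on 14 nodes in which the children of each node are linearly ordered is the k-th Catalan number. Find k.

Rooted ordered (plane) trees on m nodes have m−1 edges and are counted by C_{m−1}; m = 14 gives C_13.

13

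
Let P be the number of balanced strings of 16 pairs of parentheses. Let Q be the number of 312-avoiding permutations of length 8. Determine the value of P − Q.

A balanced arrangement of 16 bracket pairs is a Dyck word of semilength 16, so the count is C_16. So P = C_16 = 35357670.
Permutations of [n] avoiding any single length-3 pattern are counted by C_n; here n = 8. So Q = C_8 = 1430.
P − Q = 35357670 − 1430 = 35356240.

35356240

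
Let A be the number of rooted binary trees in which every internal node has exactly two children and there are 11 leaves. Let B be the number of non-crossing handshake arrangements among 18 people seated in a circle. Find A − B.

Full binary trees with 11 leaves have 11−1 = 10 internal nodes, so there are C_10 of them. So A = C_10 = 16796.
With 18 = 2·9 people, non-crossing handshake pairings are non-crossing perfect matchings on a circle, counted by C_9. So B = C_9 = 4862.
A − B = 16796 − 4862 = 11934.

11934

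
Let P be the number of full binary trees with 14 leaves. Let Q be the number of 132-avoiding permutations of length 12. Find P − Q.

A full binary tree with L leaves has L−1 internal nodes and is counted by C_{L−1}; L = 14 gives C_13. So P = C_13 = 742900.
For any fixed pattern of length 3, the pattern-avoiding permutations of [12] number C_12. So Q = C_12 = 208012.
P − Q = 742900 − 208012 = 534888.

534888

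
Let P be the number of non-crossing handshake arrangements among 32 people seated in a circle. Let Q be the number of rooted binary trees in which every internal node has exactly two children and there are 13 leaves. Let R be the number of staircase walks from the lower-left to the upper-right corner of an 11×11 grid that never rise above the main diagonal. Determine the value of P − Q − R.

35090872

With 32 = 2·16 people, non-crossing handshake pairings are non-crossing perfect matchings on a circle, counted by C_16. So P = C_16 = 35357670.
A full binary tree with L leaves has L−1 internal nodes and is counted by C_{L−1}; L = 13 gives C_12. So Q = C_12 = 208012.
Sub-diagonal monotone paths from (0,0) to (11,11) biject with Dyck paths of semilength 11, giving C_11. So R = C_11 = 58786.
P − Q − R = 35357670 − 208012 − 58786 = 35090872.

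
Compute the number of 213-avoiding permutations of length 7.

429

For any fixed pattern of length 3, the pattern-avoiding permutations of [7] number C_7.
C_7 = C(14,7)/8 = 3432/8 = 429.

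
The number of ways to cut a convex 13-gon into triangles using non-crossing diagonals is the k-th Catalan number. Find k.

11

Triangulations of a convex m-gon are counted by C_{m−2}; with m = 13 this is C_11.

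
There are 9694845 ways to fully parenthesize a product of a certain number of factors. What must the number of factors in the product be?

16

Parenthesizations of m factors are counted by C_{m−1}. The Catalan number equal to 9694845 is C_15.
So the index is 15, and the number of factors is 15 + 1 = 16.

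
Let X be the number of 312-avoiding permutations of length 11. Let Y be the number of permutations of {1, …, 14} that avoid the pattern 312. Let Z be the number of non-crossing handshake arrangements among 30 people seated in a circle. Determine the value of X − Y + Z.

For any fixed pattern of length 3, the pattern-avoiding permutations of [11] number C_11. So X = C_11 = 58786.
Permutations of [n] avoiding any single length-3 pattern are counted by C_n; here n = 14. So Y = C_14 = 2674440.
Non-crossing handshake pairings of 2n people are counted by C_n; 30 people gives n = 15. So Z = C_15 = 9694845.
X − Y + Z = 58786 − 2674440 + 9694845 = 7079191.

7079191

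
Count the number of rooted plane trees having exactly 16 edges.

A rooted plane tree with 16 edges has 17 nodes, and the count is C_16.
C_16 = C(32,16)/17 = 601080390/17 = 35357670.

35357670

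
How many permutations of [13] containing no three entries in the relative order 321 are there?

742900

For any fixed pattern of length 3, the pattern-avoiding permutations of [13] number C_13.
C_13 = C(26,13)/14 = 10400600/14 = 742900.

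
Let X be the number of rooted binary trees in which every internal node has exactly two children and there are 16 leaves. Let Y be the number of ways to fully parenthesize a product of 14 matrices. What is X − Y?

8951945

A full binary tree with L leaves has L−1 internal nodes and is counted by C_{L−1}; L = 16 gives C_15. So X = C_15 = 9694845.
Bracketing 14 factors into binary products is counted by C_{14−1} = C_13. So Y = C_13 = 742900.
X − Y = 9694845 − 742900 = 8951945.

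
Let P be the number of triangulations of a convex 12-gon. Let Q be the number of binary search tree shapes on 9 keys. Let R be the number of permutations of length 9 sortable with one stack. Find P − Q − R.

7072

A convex 12-gon is triangulated into 10 triangles, and the number of such triangulations is the Catalan number C_{12−2} = C_10. So P = C_10 = 16796.
There are C_n binary search tree shapes on n keys; with n = 9 that is C_9. So Q = C_9 = 4862.
Stack-sortable permutations are exactly the 231-avoiding ones, counted by C_n; here n = 9. So R = C_9 = 4862.
P − Q − R = 16796 − 4862 − 4862 = 7072.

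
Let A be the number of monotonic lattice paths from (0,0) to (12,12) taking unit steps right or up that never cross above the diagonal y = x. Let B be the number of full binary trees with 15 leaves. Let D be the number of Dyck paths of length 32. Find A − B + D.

Monotone paths in an n×n grid that stay weakly below the diagonal are counted by C_n; here n = 12. So A = C_12 = 208012.
A full binary tree with L leaves has L−1 internal nodes and is counted by C_{L−1}; L = 15 gives C_14. So B = C_14 = 2674440.
Dyck paths of semilength n (length 2n) are counted by C_n; here n = 16. So D = C_16 = 35357670.
A − B + D = 208012 − 2674440 + 35357670 = 32891242.

32891242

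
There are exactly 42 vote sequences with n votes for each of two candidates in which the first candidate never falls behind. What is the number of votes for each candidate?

Such ballot sequences with n votes each are counted by C_n. The Catalan number equal to 42 is C_5.

5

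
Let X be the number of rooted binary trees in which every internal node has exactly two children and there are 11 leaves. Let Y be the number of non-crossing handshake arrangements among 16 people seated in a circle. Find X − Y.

15366

A full binary tree with L leaves has L−1 internal nodes and is counted by C_{L−1}; L = 11 gives C_10. So X = C_10 = 16796.
With 16 = 2·8 people, non-crossing handshake pairings are non-crossing perfect matchings on a circle, counted by C_8. So Y = C_8 = 1430.
X − Y = 16796 − 1430 = 15366.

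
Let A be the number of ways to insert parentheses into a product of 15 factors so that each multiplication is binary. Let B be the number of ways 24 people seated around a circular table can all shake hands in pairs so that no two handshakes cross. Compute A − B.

2466428

Bracketing 15 factors into binary products is counted by C_{15−1} = C_14. So A = C_14 = 2674440.
Non-crossing handshake pairings of 2n people are counted by C_n; 24 people gives n = 12. So B = C_12 = 208012.
A − B = 2674440 − 208012 = 2466428.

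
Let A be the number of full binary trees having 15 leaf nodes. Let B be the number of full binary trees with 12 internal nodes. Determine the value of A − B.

A full binary tree with L leaves has L−1 internal nodes and is counted by C_{L−1}; L = 15 gives C_14. So A = C_14 = 2674440.
Full binary trees with n internal nodes are counted by C_n; here n = 12. So B = C_12 = 208012.
A − B = 2674440 − 208012 = 2466428.

2466428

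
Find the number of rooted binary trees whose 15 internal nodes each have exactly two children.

9694845

The number of full binary trees on 15 internal nodes is the Catalan number C_15.
C_15 = 9694845.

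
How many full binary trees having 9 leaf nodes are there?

A full binary tree with L leaves has L−1 internal nodes and is counted by C_{L−1}; L = 9 gives C_8.
C_8 = C_7 · 2(2·7+1)/(7+2) = 429 · 30/9 = 1430.

1430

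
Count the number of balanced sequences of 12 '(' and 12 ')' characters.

A balanced arrangement of 12 bracket pairs is a Dyck word of semilength 12, so the count is C_12.
C_12 = C(24,12)/13 = 2704156/13 = 208012.

208012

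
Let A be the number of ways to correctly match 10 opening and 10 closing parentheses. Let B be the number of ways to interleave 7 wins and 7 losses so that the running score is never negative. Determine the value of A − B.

Balanced strings of n pairs of brackets are counted by C_n; here n = 10. So A = C_10 = 16796.
Reading a vote for the leader as '(' and for the other as ')' turns such a sequence into a balanced string of 7 pairs, so the count is C_7. So B = C_7 = 429.
A − B = 16796 − 429 = 16367.

16367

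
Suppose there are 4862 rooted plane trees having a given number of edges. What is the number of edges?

9

Rooted ordered trees with n edges are counted by C_n. The Catalan number equal to 4862 is C_9.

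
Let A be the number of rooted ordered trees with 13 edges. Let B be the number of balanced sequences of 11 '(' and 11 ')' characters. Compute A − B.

684114

Rooted ordered trees with n edges are counted by C_n; here n = 13. So A = C_13 = 742900.
A balanced arrangement of 11 bracket pairs is a Dyck word of semilength 11, so the count is C_11. So B = C_11 = 58786.
A − B = 742900 − 58786 = 684114.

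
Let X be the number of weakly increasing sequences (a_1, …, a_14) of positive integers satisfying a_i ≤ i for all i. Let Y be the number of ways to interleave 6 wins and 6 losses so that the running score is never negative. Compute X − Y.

2674308

Such sub-staircase sequences of length n are counted by C_n; here n = 14. So X = C_14 = 2674440.
Ballot sequences with n votes each where one side never trails are Dyck words, counted by C_n; here n = 6. So Y = C_6 = 132.
X − Y = 2674440 − 132 = 2674308.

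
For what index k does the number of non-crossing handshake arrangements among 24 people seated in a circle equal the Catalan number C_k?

Non-crossing handshake pairings of 2n people are counted by C_n; 24 people gives n = 12.

12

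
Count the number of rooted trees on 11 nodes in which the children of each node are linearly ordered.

16796

Rooted ordered (plane) trees on m nodes have m−1 edges and are counted by C_{m−1}; m = 11 gives C_10.
C_10 = C(20,10)/11 = 184756/11 = 16796.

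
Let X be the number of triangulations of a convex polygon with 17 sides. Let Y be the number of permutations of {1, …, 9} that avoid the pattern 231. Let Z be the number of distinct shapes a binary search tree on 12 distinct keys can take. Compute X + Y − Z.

The number of triangulations of a 17-gon is the Catalan number C_15 (index = sides − 2). So X = C_15 = 9694845.
For any fixed pattern of length 3, the pattern-avoiding permutations of [9] number C_9. So Y = C_9 = 4862.
Binary trees (left/right distinguished) on n nodes are counted by C_n; here n = 12. So Z = C_12 = 208012.
X + Y − Z = 9694845 + 4862 − 208012 = 9491695.

9491695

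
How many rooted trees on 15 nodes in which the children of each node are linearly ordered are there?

2674440

Rooted ordered (plane) trees on m nodes have m−1 edges and are counted by C_{m−1}; m = 15 gives C_14.
C_14 = 2674440.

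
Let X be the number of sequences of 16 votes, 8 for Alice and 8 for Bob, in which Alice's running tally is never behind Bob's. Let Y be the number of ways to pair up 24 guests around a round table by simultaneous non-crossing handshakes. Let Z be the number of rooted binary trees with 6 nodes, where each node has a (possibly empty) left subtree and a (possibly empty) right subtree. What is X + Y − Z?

209310

Ballot sequences with n votes each where one side never trails are Dyck words, counted by C_n; here n = 8. So X = C_8 = 1430.
Non-crossing handshake pairings of 2n people are counted by C_n; 24 people gives n = 12. So Y = C_12 = 208012.
Binary trees (left/right distinguished) on n nodes are counted by C_n; here n = 6. So Z = C_6 = 132.
X + Y − Z = 1430 + 208012 − 132 = 209310.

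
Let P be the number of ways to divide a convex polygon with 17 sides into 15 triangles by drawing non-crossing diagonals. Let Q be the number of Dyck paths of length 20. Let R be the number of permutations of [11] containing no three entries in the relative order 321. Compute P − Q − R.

9619263

The number of triangulations of a 17-gon is the Catalan number C_15 (index = sides − 2). So P = C_15 = 9694845.
Dyck paths of semilength n (length 2n) are counted by C_n; here n = 10. So Q = C_10 = 16796.
For any fixed pattern of length 3, the pattern-avoiding permutations of [11] number C_11. So R = C_11 = 58786.
P − Q − R = 9694845 − 16796 − 58786 = 9619263.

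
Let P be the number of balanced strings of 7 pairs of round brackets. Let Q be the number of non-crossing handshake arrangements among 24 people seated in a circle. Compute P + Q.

With 7 pairs the number of balanced bracket strings is the Catalan number C_7. So P = C_7 = 429.
With 24 = 2·12 people, non-crossing handshake pairings are non-crossing perfect matchings on a circle, counted by C_12. So Q = C_12 = 208012.
P + Q = 429 + 208012 = 208441.

208441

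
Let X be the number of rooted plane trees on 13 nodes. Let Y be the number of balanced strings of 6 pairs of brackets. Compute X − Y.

Rooted ordered (plane) trees on m nodes have m−1 edges and are counted by C_{m−1}; m = 13 gives C_12. So X = C_12 = 208012.
With 6 pairs the number of balanced bracket strings is the Catalan number C_6. So Y = C_6 = 132.
X − Y = 208012 − 132 = 207880.

207880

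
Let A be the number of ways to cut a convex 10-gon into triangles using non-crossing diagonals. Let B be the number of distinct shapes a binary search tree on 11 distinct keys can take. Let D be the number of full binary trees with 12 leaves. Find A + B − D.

The number of triangulations of a 10-gon is the Catalan number C_8 (index = sides − 2). So A = C_8 = 1430.
Binary trees (left/right distinguished) on n nodes are counted by C_n; here n = 11. So B = C_11 = 58786.
Full binary trees with 12 leaves have 12−1 = 11 internal nodes, so there are C_11 of them. So D = C_11 = 58786.
A + B − D = 1430 + 58786 − 58786 = 1430.

1430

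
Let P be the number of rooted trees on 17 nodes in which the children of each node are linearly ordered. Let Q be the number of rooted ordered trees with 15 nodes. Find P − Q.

Rooted ordered (plane) trees on m nodes have m−1 edges and are counted by C_{m−1}; m = 17 gives C_16. So P = C_16 = 35357670.
A rooted plane tree on 15 nodes has 14 edges, and such trees are counted by C_14. So Q = C_14 = 2674440.
P − Q = 35357670 − 2674440 = 32683230.

32683230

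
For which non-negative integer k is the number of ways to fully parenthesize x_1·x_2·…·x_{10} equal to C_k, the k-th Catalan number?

9

Ways to associate a product of 10 factors correspond to binary trees on 10 leaves, so the count is C_9.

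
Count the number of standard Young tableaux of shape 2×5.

By the hook-length formula (or a Dyck-path bijection), SYT of shape 2×5 number C_5.
C_5 = C(10,5)/6 = 252/6 = 42.

42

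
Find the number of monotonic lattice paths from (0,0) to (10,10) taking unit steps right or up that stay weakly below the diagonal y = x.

16796

Monotone paths in an n×n grid that stay weakly below the diagonal are counted by C_n; here n = 10.
C_10 = C_9 · 2(2·9+1)/(9+2) = 4862 · 38/11 = 16796.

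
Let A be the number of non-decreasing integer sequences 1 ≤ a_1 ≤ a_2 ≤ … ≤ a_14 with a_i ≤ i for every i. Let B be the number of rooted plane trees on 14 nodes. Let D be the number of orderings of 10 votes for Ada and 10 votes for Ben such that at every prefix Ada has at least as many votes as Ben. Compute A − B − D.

1914744

Such sub-staircase sequences of length n are counted by C_n; here n = 14. So A = C_14 = 2674440.
A rooted plane tree on 14 nodes has 13 edges, and such trees are counted by C_13. So B = C_13 = 742900.
Ballot sequences with n votes each where one side never trails are Dyck words, counted by C_n; here n = 10. So D = C_10 = 16796.
A − B − D = 2674440 − 742900 − 16796 = 1914744.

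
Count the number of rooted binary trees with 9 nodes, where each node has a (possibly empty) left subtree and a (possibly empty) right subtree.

4862

There are C_n binary search tree shapes on n keys; with n = 9 that is C_9.
C_9 = C_8 · 2(2·8+1)/(8+2) = 1430 · 34/10 = 4862.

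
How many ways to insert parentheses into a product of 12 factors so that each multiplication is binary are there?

Parenthesizations of m factors correspond to full binary trees with m leaves, counted by C_{m−1}; m = 12 gives C_11.
C_11 = 58786.

58786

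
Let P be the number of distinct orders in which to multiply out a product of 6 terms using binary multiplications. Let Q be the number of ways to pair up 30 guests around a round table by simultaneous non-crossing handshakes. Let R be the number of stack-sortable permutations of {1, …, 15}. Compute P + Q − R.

42

Parenthesizations of m factors correspond to full binary trees with m leaves, counted by C_{m−1}; m = 6 gives C_5. So P = C_5 = 42.
Non-crossing handshake pairings of 2n people are counted by C_n; 30 people gives n = 15. So Q = C_15 = 9694845.
Stack-sortable permutations are exactly the 231-avoiding ones, counted by C_n; here n = 15. So R = C_15 = 9694845.
P + Q − R = 42 + 9694845 − 9694845 = 42.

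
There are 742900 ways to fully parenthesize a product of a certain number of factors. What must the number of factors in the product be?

14

Parenthesizations of m factors are counted by C_{m−1}; 742900 = C_13.
So the index is 13, and the number of factors is 13 + 1 = 14.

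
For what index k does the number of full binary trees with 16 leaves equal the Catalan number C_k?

15

A full binary tree with L leaves has L−1 internal nodes and is counted by C_{L−1}; L = 16 gives C_15.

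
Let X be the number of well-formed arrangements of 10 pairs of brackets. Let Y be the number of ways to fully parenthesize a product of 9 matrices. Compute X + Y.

18226

Balanced strings of n pairs of brackets are counted by C_n; here n = 10. So X = C_10 = 16796.
Bracketing 9 factors into binary products is counted by C_{9−1} = C_8. So Y = C_8 = 1430.
X + Y = 16796 + 1430 = 18226.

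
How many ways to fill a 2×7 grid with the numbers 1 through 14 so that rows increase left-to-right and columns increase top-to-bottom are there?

429

By the hook-length formula (or a Dyck-path bijection), SYT of shape 2×7 number C_7.
C_7 = C(14,7)/8 = 3432/8 = 429.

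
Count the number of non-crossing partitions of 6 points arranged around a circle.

The non-crossing partitions of [6] form a lattice of size C_6.
C_6 = C(12,6)/7 = 924/7 = 132.

132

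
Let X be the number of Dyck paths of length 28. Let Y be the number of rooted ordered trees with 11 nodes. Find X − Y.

A Dyck path with 14 up-steps and 14 down-steps has semilength 14, so there are C_14 of them. So X = C_14 = 2674440.
Rooted ordered (plane) trees on m nodes have m−1 edges and are counted by C_{m−1}; m = 11 gives C_10. So Y = C_10 = 16796.
X − Y = 2674440 − 16796 = 2657644.

2657644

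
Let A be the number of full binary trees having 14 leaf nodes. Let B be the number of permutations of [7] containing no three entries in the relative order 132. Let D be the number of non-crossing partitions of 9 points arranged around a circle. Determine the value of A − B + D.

A full binary tree with L leaves has L−1 internal nodes and is counted by C_{L−1}; L = 14 gives C_13. So A = C_13 = 742900.
For any fixed pattern of length 3, the pattern-avoiding permutations of [7] number C_7. So B = C_7 = 429.
The non-crossing partitions of [9] form a lattice of size C_9. So D = C_9 = 4862.
A − B + D = 742900 − 429 + 4862 = 747333.

747333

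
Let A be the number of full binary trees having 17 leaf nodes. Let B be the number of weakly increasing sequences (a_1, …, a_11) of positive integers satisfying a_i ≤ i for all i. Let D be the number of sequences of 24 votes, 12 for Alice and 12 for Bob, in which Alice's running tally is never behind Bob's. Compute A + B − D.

35208444

A full binary tree with L leaves has L−1 internal nodes and is counted by C_{L−1}; L = 17 gives C_16. So A = C_16 = 35357670.
Such sub-staircase sequences of length n are counted by C_n; here n = 11. So B = C_11 = 58786.
Reading a vote for the leader as '(' and for the other as ')' turns such a sequence into a balanced string of 12 pairs, so the count is C_12. So D = C_12 = 208012.
A + B − D = 35357670 + 58786 − 208012 = 35208444.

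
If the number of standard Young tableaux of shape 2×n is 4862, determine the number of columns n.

Standard Young tableaux of shape 2×n are counted by C_n; 4862 = C_9.

9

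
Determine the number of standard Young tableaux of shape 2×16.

By the hook-length formula (or a Dyck-path bijection), SYT of shape 2×16 number C_16.
C_16 = C(32,16)/17 = 601080390/17 = 35357670.

35357670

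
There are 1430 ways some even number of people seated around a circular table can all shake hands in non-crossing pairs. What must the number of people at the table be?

16

Non-crossing handshake pairings of 2n people are counted by C_n, and C_8 = 1430.
So n = 8, and there are 2n = 16 people.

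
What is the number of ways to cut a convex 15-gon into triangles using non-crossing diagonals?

A convex 15-gon is triangulated into 13 triangles, and the number of such triangulations is the Catalan number C_{15−2} = C_13.
C_13 = 742900.

742900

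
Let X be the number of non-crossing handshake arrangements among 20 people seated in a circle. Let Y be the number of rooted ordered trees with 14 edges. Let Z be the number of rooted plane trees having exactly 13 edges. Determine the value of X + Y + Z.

3434136

With 20 = 2·10 people, non-crossing handshake pairings are non-crossing perfect matchings on a circle, counted by C_10. So X = C_10 = 16796.
A rooted plane tree with 14 edges has 15 nodes, and the count is C_14. So Y = C_14 = 2674440.
A rooted plane tree with 13 edges has 14 nodes, and the count is C_13. So Z = C_13 = 742900.
X + Y + Z = 16796 + 2674440 + 742900 = 3434136.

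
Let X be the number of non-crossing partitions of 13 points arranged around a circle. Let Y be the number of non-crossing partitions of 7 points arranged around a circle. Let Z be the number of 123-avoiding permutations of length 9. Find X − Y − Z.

The non-crossing partitions of [13] form a lattice of size C_13. So X = C_13 = 742900.
The non-crossing partitions of [7] form a lattice of size C_7. So Y = C_7 = 429.
Permutations of [n] avoiding any single length-3 pattern are counted by C_n; here n = 9. So Z = C_9 = 4862.
X − Y − Z = 742900 − 429 − 4862 = 737609.

737609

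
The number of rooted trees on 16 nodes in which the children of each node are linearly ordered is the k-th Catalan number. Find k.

A rooted plane tree on 16 nodes has 15 edges, and such trees are counted by C_15.

15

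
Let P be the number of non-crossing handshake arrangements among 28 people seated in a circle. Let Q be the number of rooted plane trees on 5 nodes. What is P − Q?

2674426

Non-crossing handshake pairings of 2n people are counted by C_n; 28 people gives n = 14. So P = C_14 = 2674440.
Rooted ordered (plane) trees on m nodes have m−1 edges and are counted by C_{m−1}; m = 5 gives C_4. So Q = C_4 = 14.
P − Q = 2674440 − 14 = 2674426.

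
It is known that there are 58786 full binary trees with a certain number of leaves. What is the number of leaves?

Full binary trees with L leaves are counted by C_{L−1}. Since C_11 = 58786, the index is 11.
So the index is 11, and the number of leaves is 11 + 1 = 12.

12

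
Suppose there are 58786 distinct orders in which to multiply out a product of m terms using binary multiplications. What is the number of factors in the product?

12

Parenthesizations of m factors are counted by C_{m−1}. The Catalan number equal to 58786 is C_11.
So the index is 11, and the number of factors is 11 + 1 = 12.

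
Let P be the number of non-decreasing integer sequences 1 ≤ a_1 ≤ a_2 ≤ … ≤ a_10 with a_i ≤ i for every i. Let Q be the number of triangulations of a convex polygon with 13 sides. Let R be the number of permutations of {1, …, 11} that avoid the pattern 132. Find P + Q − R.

16796

Weakly increasing sequences with a_i ≤ i biject with Dyck paths of semilength 10, so there are C_10. So P = C_10 = 16796.
The number of triangulations of a 13-gon is the Catalan number C_11 (index = sides − 2). So Q = C_11 = 58786.
For any fixed pattern of length 3, the pattern-avoiding permutations of [11] number C_11. So R = C_11 = 58786.
P + Q − R = 16796 + 58786 − 58786 = 16796.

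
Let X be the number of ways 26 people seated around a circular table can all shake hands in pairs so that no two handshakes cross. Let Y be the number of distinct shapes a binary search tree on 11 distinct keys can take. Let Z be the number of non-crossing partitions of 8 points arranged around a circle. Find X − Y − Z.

Non-crossing handshake pairings of 2n people are counted by C_n; 26 people gives n = 13. So X = C_13 = 742900.
Binary trees (left/right distinguished) on n nodes are counted by C_n; here n = 11. So Y = C_11 = 58786.
The non-crossing partitions of [8] form a lattice of size C_8. So Z = C_8 = 1430.
X − Y − Z = 742900 − 58786 − 1430 = 682684.

682684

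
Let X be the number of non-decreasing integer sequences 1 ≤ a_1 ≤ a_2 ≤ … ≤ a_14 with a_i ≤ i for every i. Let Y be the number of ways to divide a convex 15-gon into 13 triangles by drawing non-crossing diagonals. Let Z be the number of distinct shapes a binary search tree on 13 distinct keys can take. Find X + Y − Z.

Such sub-staircase sequences of length n are counted by C_n; here n = 14. So X = C_14 = 2674440.
A convex 15-gon is triangulated into 13 triangles, and the number of such triangulations is the Catalan number C_{15−2} = C_13. So Y = C_13 = 742900.
There are C_n binary search tree shapes on n keys; with n = 13 that is C_13. So Z = C_13 = 742900.
X + Y − Z = 2674440 + 742900 − 742900 = 2674440.

2674440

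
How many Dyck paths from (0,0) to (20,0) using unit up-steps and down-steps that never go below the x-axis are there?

A Dyck path with 10 up-steps and 10 down-steps has semilength 10, so there are C_10 of them.
C_10 = 16796.

16796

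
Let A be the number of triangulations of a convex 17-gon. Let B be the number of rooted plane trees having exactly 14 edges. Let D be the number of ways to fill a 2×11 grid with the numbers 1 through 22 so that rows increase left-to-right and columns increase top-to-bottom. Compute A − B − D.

The number of triangulations of a 17-gon is the Catalan number C_15 (index = sides − 2). So A = C_15 = 9694845.
Rooted ordered trees with n edges are counted by C_n; here n = 14. So B = C_14 = 2674440.
By the hook-length formula (or a Dyck-path bijection), SYT of shape 2×11 number C_11. So D = C_11 = 58786.
A − B − D = 9694845 − 2674440 − 58786 = 6961619.

6961619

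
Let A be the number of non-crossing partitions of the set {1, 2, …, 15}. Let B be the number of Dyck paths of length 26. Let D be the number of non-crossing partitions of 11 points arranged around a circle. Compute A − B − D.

The non-crossing partitions of [15] form a lattice of size C_15. So A = C_15 = 9694845.
Paths of 13 up- and 13 down-steps that never dip below the axis are Dyck paths; their count is C_13. So B = C_13 = 742900.
The non-crossing partitions of [11] form a lattice of size C_11. So D = C_11 = 58786.
A − B − D = 9694845 − 742900 − 58786 = 8893159.

8893159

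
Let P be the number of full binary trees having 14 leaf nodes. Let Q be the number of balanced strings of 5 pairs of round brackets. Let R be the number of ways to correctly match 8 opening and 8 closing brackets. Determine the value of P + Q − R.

741512

A full binary tree with L leaves has L−1 internal nodes and is counted by C_{L−1}; L = 14 gives C_13. So P = C_13 = 742900.
With 5 pairs the number of balanced bracket strings is the Catalan number C_5. So Q = C_5 = 42.
A balanced arrangement of 8 bracket pairs is a Dyck word of semilength 8, so the count is C_8. So R = C_8 = 1430.
P + Q − R = 742900 + 42 − 1430 = 741512.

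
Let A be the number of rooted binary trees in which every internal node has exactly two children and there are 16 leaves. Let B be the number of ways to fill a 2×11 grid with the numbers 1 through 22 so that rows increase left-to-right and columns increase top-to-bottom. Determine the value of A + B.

A full binary tree with L leaves has L−1 internal nodes and is counted by C_{L−1}; L = 16 gives C_15. So A = C_15 = 9694845.
By the hook-length formula (or a Dyck-path bijection), SYT of shape 2×11 number C_11. So B = C_11 = 58786.
A + B = 9694845 + 58786 = 9753631.

9753631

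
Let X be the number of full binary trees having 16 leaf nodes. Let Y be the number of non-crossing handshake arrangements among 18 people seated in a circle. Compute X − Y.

9689983

A full binary tree with L leaves has L−1 internal nodes and is counted by C_{L−1}; L = 16 gives C_15. So X = C_15 = 9694845.
With 18 = 2·9 people, non-crossing handshake pairings are non-crossing perfect matchings on a circle, counted by C_9. So Y = C_9 = 4862.
X − Y = 9694845 − 4862 = 9689983.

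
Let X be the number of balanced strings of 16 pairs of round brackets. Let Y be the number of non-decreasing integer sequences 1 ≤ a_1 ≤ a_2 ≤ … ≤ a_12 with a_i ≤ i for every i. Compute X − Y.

35149658

A balanced arrangement of 16 bracket pairs is a Dyck word of semilength 16, so the count is C_16. So X = C_16 = 35357670.
Such sub-staircase sequences of length n are counted by C_n; here n = 12. So Y = C_12 = 208012.
X − Y = 35357670 − 208012 = 35149658.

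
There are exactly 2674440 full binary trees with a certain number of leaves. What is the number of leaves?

15

Full binary trees with L leaves are counted by C_{L−1}. The Catalan number equal to 2674440 is C_14.
So the index is 14, and the number of leaves is 14 + 1 = 15.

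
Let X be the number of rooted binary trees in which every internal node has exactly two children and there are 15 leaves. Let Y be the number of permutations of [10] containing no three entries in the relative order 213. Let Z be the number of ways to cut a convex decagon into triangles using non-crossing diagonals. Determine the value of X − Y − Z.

Full binary trees with 15 leaves have 15−1 = 14 internal nodes, so there are C_14 of them. So X = C_14 = 2674440.
For any fixed pattern of length 3, the pattern-avoiding permutations of [10] number C_10. So Y = C_10 = 16796.
Triangulations of a convex m-gon are counted by C_{m−2}; with m = 10 this is C_8. So Z = C_8 = 1430.
X − Y − Z = 2674440 − 16796 − 1430 = 2656214.

2656214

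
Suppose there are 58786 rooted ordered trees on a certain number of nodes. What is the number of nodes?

12

Rooted ordered trees on m nodes are counted by C_{m−1}. Since C_11 = 58786, the index is 11.
So the index is 11, and the number of nodes is 11 + 1 = 12.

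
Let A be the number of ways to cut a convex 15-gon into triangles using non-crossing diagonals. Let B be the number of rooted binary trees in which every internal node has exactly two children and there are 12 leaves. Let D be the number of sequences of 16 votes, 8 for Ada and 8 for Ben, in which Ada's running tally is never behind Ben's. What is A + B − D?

A convex 15-gon is triangulated into 13 triangles, and the number of such triangulations is the Catalan number C_{15−2} = C_13. So A = C_13 = 742900.
A full binary tree with L leaves has L−1 internal nodes and is counted by C_{L−1}; L = 12 gives C_11. So B = C_11 = 58786.
Ballot sequences with n votes each where one side never trails are Dyck words, counted by C_n; here n = 8. So D = C_8 = 1430.
A + B − D = 742900 + 58786 − 1430 = 800256.

800256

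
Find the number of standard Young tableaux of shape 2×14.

2674440

By the hook-length formula (or a Dyck-path bijection), SYT of shape 2×14 number C_14.
C_14 = C_13 · 2(2·13+1)/(13+2) = 742900 · 54/15 = 2674440.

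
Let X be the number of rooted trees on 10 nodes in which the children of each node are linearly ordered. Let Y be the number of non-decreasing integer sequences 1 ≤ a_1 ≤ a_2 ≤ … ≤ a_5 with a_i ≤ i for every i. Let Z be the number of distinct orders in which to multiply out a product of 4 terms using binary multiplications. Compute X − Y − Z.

Rooted ordered (plane) trees on m nodes have m−1 edges and are counted by C_{m−1}; m = 10 gives C_9. So X = C_9 = 4862.
Weakly increasing sequences with a_i ≤ i biject with Dyck paths of semilength 5, so there are C_5. So Y = C_5 = 42.
Ways to associate a product of 4 factors correspond to binary trees on 4 leaves, so the count is C_3. So Z = C_3 = 5.
X − Y − Z = 4862 − 42 − 5 = 4815.

4815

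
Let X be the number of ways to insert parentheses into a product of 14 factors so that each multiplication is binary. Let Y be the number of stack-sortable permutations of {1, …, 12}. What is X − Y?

534888

Ways to associate a product of 14 factors correspond to binary trees on 14 leaves, so the count is C_13. So X = C_13 = 742900.
By Knuth's characterisation, the stack-sortable permutations of length 12 are the 231-avoiders, numbering C_12. So Y = C_12 = 208012.
X − Y = 742900 − 208012 = 534888.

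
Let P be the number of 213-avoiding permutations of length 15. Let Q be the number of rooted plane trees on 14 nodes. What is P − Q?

For any fixed pattern of length 3, the pattern-avoiding permutations of [15] number C_15. So P = C_15 = 9694845.
Rooted ordered (plane) trees on m nodes have m−1 edges and are counted by C_{m−1}; m = 14 gives C_13. So Q = C_13 = 742900.
P − Q = 9694845 − 742900 = 8951945.

8951945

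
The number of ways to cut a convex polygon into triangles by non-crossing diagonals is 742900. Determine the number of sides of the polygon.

15

Triangulations of a convex m-gon are counted by C_{m−2}. The Catalan number equal to 742900 is C_13.
So m − 2 = 13, giving m = 15 sides.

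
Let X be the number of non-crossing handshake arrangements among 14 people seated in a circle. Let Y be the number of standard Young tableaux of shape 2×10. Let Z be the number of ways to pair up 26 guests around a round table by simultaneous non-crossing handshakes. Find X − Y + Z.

With 14 = 2·7 people, non-crossing handshake pairings are non-crossing perfect matchings on a circle, counted by C_7. So X = C_7 = 429.
By the hook-length formula (or a Dyck-path bijection), SYT of shape 2×10 number C_10. So Y = C_10 = 16796.
With 26 = 2·13 people, non-crossing handshake pairings are non-crossing perfect matchings on a circle, counted by C_13. So Z = C_13 = 742900.
X − Y + Z = 429 − 16796 + 742900 = 726533.

726533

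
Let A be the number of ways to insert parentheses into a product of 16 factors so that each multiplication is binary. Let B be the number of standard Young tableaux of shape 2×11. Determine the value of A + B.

Parenthesizations of m factors correspond to full binary trees with m leaves, counted by C_{m−1}; m = 16 gives C_15. So A = C_15 = 9694845.
By the hook-length formula (or a Dyck-path bijection), SYT of shape 2×11 number C_11. So B = C_11 = 58786.
A + B = 9694845 + 58786 = 9753631.

9753631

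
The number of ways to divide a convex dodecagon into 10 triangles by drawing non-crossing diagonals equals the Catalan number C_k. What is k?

10

Triangulations of a convex m-gon are counted by C_{m−2}; with m = 12 this is C_10.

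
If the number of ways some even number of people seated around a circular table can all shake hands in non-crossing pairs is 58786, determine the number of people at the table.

22

Non-crossing handshake pairings of 2n people are counted by C_n. Since C_11 = 58786, the index is 11.
So n = 11, and there are 2n = 22 people.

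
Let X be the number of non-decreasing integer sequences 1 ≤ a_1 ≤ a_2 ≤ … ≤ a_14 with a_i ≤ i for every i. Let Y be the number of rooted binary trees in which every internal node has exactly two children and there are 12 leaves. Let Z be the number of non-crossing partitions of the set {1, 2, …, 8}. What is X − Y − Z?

2614224

Weakly increasing sequences with a_i ≤ i biject with Dyck paths of semilength 14, so there are C_14. So X = C_14 = 2674440.
A full binary tree with L leaves has L−1 internal nodes and is counted by C_{L−1}; L = 12 gives C_11. So Y = C_11 = 58786.
The non-crossing partitions of [8] form a lattice of size C_8. So Z = C_8 = 1430.
X − Y − Z = 2674440 − 58786 − 1430 = 2614224.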